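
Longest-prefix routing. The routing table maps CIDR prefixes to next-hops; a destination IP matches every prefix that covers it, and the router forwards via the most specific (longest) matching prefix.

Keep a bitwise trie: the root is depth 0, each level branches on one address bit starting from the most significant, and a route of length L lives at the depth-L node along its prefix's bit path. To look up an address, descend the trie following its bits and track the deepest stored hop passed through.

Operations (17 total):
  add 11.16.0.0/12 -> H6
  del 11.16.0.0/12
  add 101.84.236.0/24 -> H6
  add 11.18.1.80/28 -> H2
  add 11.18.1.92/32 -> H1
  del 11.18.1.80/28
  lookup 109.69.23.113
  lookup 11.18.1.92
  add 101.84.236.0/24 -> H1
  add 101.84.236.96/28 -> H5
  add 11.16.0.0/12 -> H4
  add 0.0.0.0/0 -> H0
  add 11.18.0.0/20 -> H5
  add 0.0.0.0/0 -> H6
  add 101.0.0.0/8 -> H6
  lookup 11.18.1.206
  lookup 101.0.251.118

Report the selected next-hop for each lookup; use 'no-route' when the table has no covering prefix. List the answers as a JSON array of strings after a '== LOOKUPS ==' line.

Trace:
  add 11.16.0.0/12 -> H6 at depth 12
  - 11.16.0.0/12 clear@12
  add 101.84.236.0/24 -> H6 at depth 24
  add 11.18.1.80/28 -> H2 at depth 28
  add 11.18.1.92/32 -> H1 at depth 32
  - 11.18.1.80/28 clear@28
  Q 109.69.23.113: descend 0110 ; hops seen [∅] ; pick no-route
  Q 11.18.1.92: descend 00001011000100100000000101011100 ; hops seen [H1] ; pick H1
  add 101.84.236.0/24 -> H1 at depth 24
  add 101.84.236.96/28 -> H5 at depth 28
  add 11.16.0.0/12 -> H4 at depth 12
  add 0.0.0.0/0 -> H0 at depth 0
  add 11.18.0.0/20 -> H5 at depth 20
  add 0.0.0.0/0 -> H6 at depth 0
  add 101.0.0.0/8 -> H6 at depth 8
  Q 11.18.1.206: descend 000010110001001000000001 ; hops seen [H6,H4,H5] ; pick H5
  Q 101.0.251.118: descend 011001010 ; hops seen [H6,H6] ; pick H6

== LOOKUPS ==
["no-route","H1","H5","H6"]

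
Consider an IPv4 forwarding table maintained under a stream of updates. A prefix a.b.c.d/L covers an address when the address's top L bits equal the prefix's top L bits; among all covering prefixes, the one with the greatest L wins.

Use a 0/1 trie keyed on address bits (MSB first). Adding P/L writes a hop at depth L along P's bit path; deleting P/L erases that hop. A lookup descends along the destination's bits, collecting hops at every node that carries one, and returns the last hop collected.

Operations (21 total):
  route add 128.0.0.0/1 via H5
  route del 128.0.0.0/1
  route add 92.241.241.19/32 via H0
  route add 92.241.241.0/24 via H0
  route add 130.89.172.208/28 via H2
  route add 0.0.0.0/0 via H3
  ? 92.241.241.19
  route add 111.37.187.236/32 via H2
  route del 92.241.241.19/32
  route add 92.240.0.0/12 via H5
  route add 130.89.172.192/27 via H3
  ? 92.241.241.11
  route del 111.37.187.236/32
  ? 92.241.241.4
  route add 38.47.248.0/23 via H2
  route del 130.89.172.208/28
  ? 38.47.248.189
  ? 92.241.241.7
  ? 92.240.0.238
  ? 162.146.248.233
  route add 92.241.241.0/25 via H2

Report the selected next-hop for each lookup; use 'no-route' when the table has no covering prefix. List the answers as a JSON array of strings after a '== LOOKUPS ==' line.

Process each operation:
  add 128.0.0.0/1 -> H5 at depth 1
  - 128.0.0.0/1 clear@1
  add 92.241.241.19/32 -> H0 at depth 32
  add 92.241.241.0/24 -> H0 at depth 24
  add 130.89.172.208/28 -> H2 at depth 28
  add 0.0.0.0/0 -> H3 at depth 0
  Q 92.241.241.19: descend 01011100111100011111000100010011 ; hops seen [H3,H0,H0] ; pick H0
  add 111.37.187.236/32 -> H2 at depth 32
  - 92.241.241.19/32 clear@32
  add 92.240.0.0/12 -> H5 at depth 12
  add 130.89.172.192/27 -> H3 at depth 27
  Q 92.241.241.11: descend 010111001111000111110001000 ; hops seen [H3,H5,H0] ; pick H0
  - 111.37.187.236/32 clear@32
  Q 92.241.241.4: descend 010111001111000111110001000 ; hops seen [H3,H5,H0] ; pick H0
  add 38.47.248.0/23 -> H2 at depth 23
  - 130.89.172.208/28 clear@28
  Q 38.47.248.189: descend 00100110001011111111100 ; hops seen [H3,H2] ; pick H2
  Q 92.241.241.7: descend 010111001111000111110001000 ; hops seen [H3,H5,H0] ; pick H0
  Q 92.240.0.238: descend 010111001111000 ; hops seen [H3,H5] ; pick H5
  Q 162.146.248.233: descend 10 ; hops seen [H3] ; pick H3
  add 92.241.241.0/25 -> H2 at depth 25

== LOOKUPS ==
["H0","H0","H0","H2","H0","H5","H3"]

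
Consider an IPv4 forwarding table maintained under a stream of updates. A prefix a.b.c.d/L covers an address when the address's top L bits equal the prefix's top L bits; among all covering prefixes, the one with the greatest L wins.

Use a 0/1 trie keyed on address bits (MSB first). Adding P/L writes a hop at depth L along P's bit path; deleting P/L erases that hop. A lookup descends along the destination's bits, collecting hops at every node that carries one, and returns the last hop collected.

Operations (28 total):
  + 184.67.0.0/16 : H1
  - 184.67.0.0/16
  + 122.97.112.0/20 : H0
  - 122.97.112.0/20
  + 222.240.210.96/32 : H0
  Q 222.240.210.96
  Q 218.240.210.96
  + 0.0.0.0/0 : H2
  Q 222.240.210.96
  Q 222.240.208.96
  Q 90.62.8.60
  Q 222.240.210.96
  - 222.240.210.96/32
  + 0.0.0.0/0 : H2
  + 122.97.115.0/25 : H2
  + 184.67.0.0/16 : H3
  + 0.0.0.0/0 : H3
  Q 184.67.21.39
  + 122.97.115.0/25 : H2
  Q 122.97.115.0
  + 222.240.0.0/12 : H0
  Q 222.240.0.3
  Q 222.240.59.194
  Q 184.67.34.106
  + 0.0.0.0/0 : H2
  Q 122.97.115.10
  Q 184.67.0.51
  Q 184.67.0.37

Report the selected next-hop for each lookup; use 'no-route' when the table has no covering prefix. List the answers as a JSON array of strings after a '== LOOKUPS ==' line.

Trace:
  add 184.67.0.0/16 -> H1 at depth 16
  - 184.67.0.0/16 clear@16
  add 122.97.112.0/20 -> H0 at depth 20
  - 122.97.112.0/20 clear@20
  add 222.240.210.96/32 -> H0 at depth 32
  ? 222.240.210.96  path d0:-→d1:-→d2:-→d3:-→d4:-→d5:-→d6:-→d7:-→d8:-→d9:-→d10:-→d11:-→d12:-→d13:-→d14:-→d15:-→d16:-→d17:-→d18:-→d19:-→d20:-→d21:-→d22:-→d23:-→d24:-→d25:-→d26:-→d27:-→d28:-→d29:-→d30:-→d31:-→d32:H0  best=H0
  ? 218.240.210.96  path d0:-→d1:-→d2:-→d3:-→d4:-→d5:-  best=no-route
  add 0.0.0.0/0 -> H2 at depth 0
  ? 222.240.210.96  path d0:H2→d1:-→d2:-→d3:-→d4:-→d5:-→d6:-→d7:-→d8:-→d9:-→d10:-→d11:-→d12:-→d13:-→d14:-→d15:-→d16:-→d17:-→d18:-→d19:-→d20:-→d21:-→d22:-→d23:-→d24:-→d25:-→d26:-→d27:-→d28:-→d29:-→d30:-→d31:-→d32:H0  best=H0
  ? 222.240.208.96  path d0:H2→d1:-→d2:-→d3:-→d4:-→d5:-→d6:-→d7:-→d8:-→d9:-→d10:-→d11:-→d12:-→d13:-→d14:-→d15:-→d16:-→d17:-→d18:-→d19:-→d20:-→d21:-→d22:-  best=H2
  ? 90.62.8.60  path d0:H2→d1:-→d2:-  best=H2
  ? 222.240.210.96  path d0:H2→d1:-→d2:-→d3:-→d4:-→d5:-→d6:-→d7:-→d8:-→d9:-→d10:-→d11:-→d12:-→d13:-→d14:-→d15:-→d16:-→d17:-→d18:-→d19:-→d20:-→d21:-→d22:-→d23:-→d24:-→d25:-→d26:-→d27:-→d28:-→d29:-→d30:-→d31:-→d32:H0  best=H0
  - 222.240.210.96/32 clear@32
  add 0.0.0.0/0 -> H2 at depth 0
  add 122.97.115.0/25 -> H2 at depth 25
  add 184.67.0.0/16 -> H3 at depth 16
  add 0.0.0.0/0 -> H3 at depth 0
  ? 184.67.21.39  path d0:H3→d1:-→d2:-→d3:-→d4:-→d5:-→d6:-→d7:-→d8:-→d9:-→d10:-→d11:-→d12:-→d13:-→d14:-→d15:-→d16:H3  best=H3
  add 122.97.115.0/25 -> H2 at depth 25
  ? 122.97.115.0  path d0:H3→d1:-→d2:-→d3:-→d4:-→d5:-→d6:-→d7:-→d8:-→d9:-→d10:-→d11:-→d12:-→d13:-→d14:-→d15:-→d16:-→d17:-→d18:-→d19:-→d20:-→d21:-→d22:-→d23:-→d24:-→d25:H2  best=H2
  add 222.240.0.0/12 -> H0 at depth 12
  ? 222.240.0.3  path d0:H3→d1:-→d2:-→d3:-→d4:-→d5:-→d6:-→d7:-→d8:-→d9:-→d10:-→d11:-→d12:H0→d13:-→d14:-→d15:-→d16:-  best=H0
  ? 222.240.59.194  path d0:H3→d1:-→d2:-→d3:-→d4:-→d5:-→d6:-→d7:-→d8:-→d9:-→d10:-→d11:-→d12:H0→d13:-→d14:-→d15:-→d16:-  best=H0
  ? 184.67.34.106  path d0:H3→d1:-→d2:-→d3:-→d4:-→d5:-→d6:-→d7:-→d8:-→d9:-→d10:-→d11:-→d12:-→d13:-→d14:-→d15:-→d16:H3  best=H3
  add 0.0.0.0/0 -> H2 at depth 0
  ? 122.97.115.10  path d0:H2→d1:-→d2:-→d3:-→d4:-→d5:-→d6:-→d7:-→d8:-→d9:-→d10:-→d11:-→d12:-→d13:-→d14:-→d15:-→d16:-→d17:-→d18:-→d19:-→d20:-→d21:-→d22:-→d23:-→d24:-→d25:H2  best=H2
  ? 184.67.0.51  path d0:H2→d1:-→d2:-→d3:-→d4:-→d5:-→d6:-→d7:-→d8:-→d9:-→d10:-→d11:-→d12:-→d13:-→d14:-→d15:-→d16:H3  best=H3
  ? 184.67.0.37  path d0:H2→d1:-→d2:-→d3:-→d4:-→d5:-→d6:-→d7:-→d8:-→d9:-→d10:-→d11:-→d12:-→d13:-→d14:-→d15:-→d16:H3  best=H3

== LOOKUPS ==
["H0","no-route","H0","H2","H2","H0","H3","H2","H0","H0","H3","H2","H3","H3"]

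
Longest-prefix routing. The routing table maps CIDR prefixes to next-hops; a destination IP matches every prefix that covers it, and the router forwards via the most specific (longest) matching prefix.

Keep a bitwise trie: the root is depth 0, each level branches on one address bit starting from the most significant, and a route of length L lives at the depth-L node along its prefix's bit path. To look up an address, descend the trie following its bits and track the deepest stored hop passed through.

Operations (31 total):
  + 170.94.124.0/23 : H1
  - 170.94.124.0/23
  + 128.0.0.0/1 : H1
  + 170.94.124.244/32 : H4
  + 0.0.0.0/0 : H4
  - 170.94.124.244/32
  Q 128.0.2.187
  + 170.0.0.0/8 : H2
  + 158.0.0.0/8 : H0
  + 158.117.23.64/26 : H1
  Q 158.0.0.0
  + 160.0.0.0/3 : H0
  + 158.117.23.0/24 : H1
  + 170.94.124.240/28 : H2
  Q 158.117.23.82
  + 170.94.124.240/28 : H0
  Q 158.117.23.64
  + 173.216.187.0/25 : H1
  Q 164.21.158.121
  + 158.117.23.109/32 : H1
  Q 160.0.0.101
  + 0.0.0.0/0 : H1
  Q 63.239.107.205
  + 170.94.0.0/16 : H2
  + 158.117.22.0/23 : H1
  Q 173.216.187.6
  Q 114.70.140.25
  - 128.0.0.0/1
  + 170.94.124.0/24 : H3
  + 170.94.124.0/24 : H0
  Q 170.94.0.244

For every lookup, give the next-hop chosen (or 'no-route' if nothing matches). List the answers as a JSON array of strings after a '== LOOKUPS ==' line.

Trace:
  + 170.94.124.0/23 (H1) depth=23
  del 170.94.124.0/23 (clear depth 23)
  + 128.0.0.0/1 (H1) depth=1
  + 170.94.124.244/32 (H4) depth=32
  + 0.0.0.0/0 (H4) depth=0
  del 170.94.124.244/32 (clear depth 32)
  lookup 128.0.2.187: bits 10 walk d0:H4→d1:H1→d2:- -> H1
  + 170.0.0.0/8 (H2) depth=8
  + 158.0.0.0/8 (H0) depth=8
  + 158.117.23.64/26 (H1) depth=26
  lookup 158.0.0.0: bits 100111100 walk d0:H4→d1:H1→d2:-→d3:-→d4:-→d5:-→d6:-→d7:-→d8:H0→d9:- -> H0
  + 160.0.0.0/3 (H0) depth=3
  + 158.117.23.0/24 (H1) depth=24
  + 170.94.124.240/28 (H2) depth=28
  lookup 158.117.23.82: bits 10011110011101010001011101 walk d0:H4→d1:H1→d2:-→d3:-→d4:-→d5:-→d6:-→d7:-→d8:H0→d9:-→d10:-→d11:-→d12:-→d13:-→d14:-→d15:-→d16:-→d17:-→d18:-→d19:-→d20:-→d21:-→d22:-→d23:-→d24:H1→d25:-→d26:H1 -> H1
  + 170.94.124.240/28 (H0) depth=28
  lookup 158.117.23.64: bits 10011110011101010001011101 walk d0:H4→d1:H1→d2:-→d3:-→d4:-→d5:-→d6:-→d7:-→d8:H0→d9:-→d10:-→d11:-→d12:-→d13:-→d14:-→d15:-→d16:-→d17:-→d18:-→d19:-→d20:-→d21:-→d22:-→d23:-→d24:H1→d25:-→d26:H1 -> H1
  + 173.216.187.0/25 (H1) depth=25
  lookup 164.21.158.121: bits 1010 walk d0:H4→d1:H1→d2:-→d3:H0→d4:- -> H0
  + 158.117.23.109/32 (H1) depth=32
  lookup 160.0.0.101: bits 1010 walk d0:H4→d1:H1→d2:-→d3:H0→d4:- -> H0
  + 0.0.0.0/0 (H1) depth=0
  lookup 63.239.107.205: bits ε walk d0:H1 -> H1
  + 170.94.0.0/16 (H2) depth=16
  + 158.117.22.0/23 (H1) depth=23
  lookup 173.216.187.6: bits 1010110111011000101110110 walk d0:H1→d1:H1→d2:-→d3:H0→d4:-→d5:-→d6:-→d7:-→d8:-→d9:-→d10:-→d11:-→d12:-→d13:-→d14:-→d15:-→d16:-→d17:-→d18:-→d19:-→d20:-→d21:-→d22:-→d23:-→d24:-→d25:H1 -> H1
  lookup 114.70.140.25: bits ε walk d0:H1 -> H1
  del 128.0.0.0/1 (clear depth 1)
  + 170.94.124.0/24 (H3) depth=24
  + 170.94.124.0/24 (H0) depth=24
  lookup 170.94.0.244: bits 10101010010111100 walk d0:H1→d1:-→d2:-→d3:H0→d4:-→d5:-→d6:-→d7:-→d8:H2→d9:-→d10:-→d11:-→d12:-→d13:-→d14:-→d15:-→d16:H2→d17:- -> H2

== LOOKUPS ==
["H1","H0","H1","H1","H0","H0","H1","H1","H1","H2"]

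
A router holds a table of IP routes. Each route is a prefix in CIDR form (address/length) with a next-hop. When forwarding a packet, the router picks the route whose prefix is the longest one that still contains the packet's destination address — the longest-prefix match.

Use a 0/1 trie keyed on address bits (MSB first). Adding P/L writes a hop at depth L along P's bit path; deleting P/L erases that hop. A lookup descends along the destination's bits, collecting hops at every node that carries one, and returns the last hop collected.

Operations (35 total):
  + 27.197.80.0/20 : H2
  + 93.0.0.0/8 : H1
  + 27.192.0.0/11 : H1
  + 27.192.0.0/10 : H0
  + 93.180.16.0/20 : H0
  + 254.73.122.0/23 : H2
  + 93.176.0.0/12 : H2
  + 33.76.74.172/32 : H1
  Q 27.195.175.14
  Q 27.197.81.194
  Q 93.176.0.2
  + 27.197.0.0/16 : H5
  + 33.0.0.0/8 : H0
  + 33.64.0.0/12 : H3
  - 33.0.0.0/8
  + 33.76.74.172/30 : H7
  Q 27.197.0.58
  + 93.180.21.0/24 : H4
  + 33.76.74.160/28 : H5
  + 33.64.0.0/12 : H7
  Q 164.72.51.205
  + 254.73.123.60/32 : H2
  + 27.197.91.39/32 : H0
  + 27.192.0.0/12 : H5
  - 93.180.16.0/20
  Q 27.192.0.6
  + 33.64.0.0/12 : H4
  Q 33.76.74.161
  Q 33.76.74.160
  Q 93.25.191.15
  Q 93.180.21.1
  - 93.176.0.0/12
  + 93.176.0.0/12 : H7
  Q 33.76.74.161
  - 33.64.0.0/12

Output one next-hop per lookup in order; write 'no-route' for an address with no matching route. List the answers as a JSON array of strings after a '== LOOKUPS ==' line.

Apply in order:
  add 27.197.80.0/20 -> H2 at depth 20
  add 93.0.0.0/8 -> H1 at depth 8
  add 27.192.0.0/11 -> H1 at depth 11
  add 27.192.0.0/10 -> H0 at depth 10
  add 93.180.16.0/20 -> H0 at depth 20
  add 254.73.122.0/23 -> H2 at depth 23
  add 93.176.0.0/12 -> H2 at depth 12
  add 33.76.74.172/32 -> H1 at depth 32
  ? 27.195.175.14  path d0:-→d1:-→d2:-→d3:-→d4:-→d5:-→d6:-→d7:-→d8:-→d9:-→d10:H0→d11:H1→d12:-→d13:-  best=H1
  ? 27.197.81.194  path d0:-→d1:-→d2:-→d3:-→d4:-→d5:-→d6:-→d7:-→d8:-→d9:-→d10:H0→d11:H1→d12:-→d13:-→d14:-→d15:-→d16:-→d17:-→d18:-→d19:-→d20:H2  best=H2
  ? 93.176.0.2  path d0:-→d1:-→d2:-→d3:-→d4:-→d5:-→d6:-→d7:-→d8:H1→d9:-→d10:-→d11:-→d12:H2→d13:-  best=H2
  add 27.197.0.0/16 -> H5 at depth 16
  add 33.0.0.0/8 -> H0 at depth 8
  add 33.64.0.0/12 -> H3 at depth 12
  del 33.0.0.0/8 (clear depth 8)
  add 33.76.74.172/30 -> H7 at depth 30
  ? 27.197.0.58  path d0:-→d1:-→d2:-→d3:-→d4:-→d5:-→d6:-→d7:-→d8:-→d9:-→d10:H0→d11:H1→d12:-→d13:-→d14:-→d15:-→d16:H5→d17:-  best=H5
  add 93.180.21.0/24 -> H4 at depth 24
  add 33.76.74.160/28 -> H5 at depth 28
  add 33.64.0.0/12 -> H7 at depth 12
  ? 164.72.51.205  path d0:-→d1:-  best=no-route
  add 254.73.123.60/32 -> H2 at depth 32
  add 27.197.91.39/32 -> H0 at depth 32
  add 27.192.0.0/12 -> H5 at depth 12
  del 93.180.16.0/20 (clear depth 20)
  ? 27.192.0.6  path d0:-→d1:-→d2:-→d3:-→d4:-→d5:-→d6:-→d7:-→d8:-→d9:-→d10:H0→d11:H1→d12:H5→d13:-  best=H5
  add 33.64.0.0/12 -> H4 at depth 12
  ? 33.76.74.161  path d0:-→d1:-→d2:-→d3:-→d4:-→d5:-→d6:-→d7:-→d8:-→d9:-→d10:-→d11:-→d12:H4→d13:-→d14:-→d15:-→d16:-→d17:-→d18:-→d19:-→d20:-→d21:-→d22:-→d23:-→d24:-→d25:-→d26:-→d27:-→d28:H5  best=H5
  ? 33.76.74.160  path d0:-→d1:-→d2:-→d3:-→d4:-→d5:-→d6:-→d7:-→d8:-→d9:-→d10:-→d11:-→d12:H4→d13:-→d14:-→d15:-→d16:-→d17:-→d18:-→d19:-→d20:-→d21:-→d22:-→d23:-→d24:-→d25:-→d26:-→d27:-→d28:H5  best=H5
  ? 93.25.191.15  path d0:-→d1:-→d2:-→d3:-→d4:-→d5:-→d6:-→d7:-→d8:H1  best=H1
  ? 93.180.21.1  path d0:-→d1:-→d2:-→d3:-→d4:-→d5:-→d6:-→d7:-→d8:H1→d9:-→d10:-→d11:-→d12:H2→d13:-→d14:-→d15:-→d16:-→d17:-→d18:-→d19:-→d20:-→d21:-→d22:-→d23:-→d24:H4  best=H4
  del 93.176.0.0/12 (clear depth 12)
  add 93.176.0.0/12 -> H7 at depth 12
  ? 33.76.74.161  path d0:-→d1:-→d2:-→d3:-→d4:-→d5:-→d6:-→d7:-→d8:-→d9:-→d10:-→d11:-→d12:H4→d13:-→d14:-→d15:-→d16:-→d17:-→d18:-→d19:-→d20:-→d21:-→d22:-→d23:-→d24:-→d25:-→d26:-→d27:-→d28:H5  best=H5
  del 33.64.0.0/12 (clear depth 12)

== LOOKUPS ==
["H1","H2","H2","H5","no-route","H5","H5","H5","H1","H4","H5"]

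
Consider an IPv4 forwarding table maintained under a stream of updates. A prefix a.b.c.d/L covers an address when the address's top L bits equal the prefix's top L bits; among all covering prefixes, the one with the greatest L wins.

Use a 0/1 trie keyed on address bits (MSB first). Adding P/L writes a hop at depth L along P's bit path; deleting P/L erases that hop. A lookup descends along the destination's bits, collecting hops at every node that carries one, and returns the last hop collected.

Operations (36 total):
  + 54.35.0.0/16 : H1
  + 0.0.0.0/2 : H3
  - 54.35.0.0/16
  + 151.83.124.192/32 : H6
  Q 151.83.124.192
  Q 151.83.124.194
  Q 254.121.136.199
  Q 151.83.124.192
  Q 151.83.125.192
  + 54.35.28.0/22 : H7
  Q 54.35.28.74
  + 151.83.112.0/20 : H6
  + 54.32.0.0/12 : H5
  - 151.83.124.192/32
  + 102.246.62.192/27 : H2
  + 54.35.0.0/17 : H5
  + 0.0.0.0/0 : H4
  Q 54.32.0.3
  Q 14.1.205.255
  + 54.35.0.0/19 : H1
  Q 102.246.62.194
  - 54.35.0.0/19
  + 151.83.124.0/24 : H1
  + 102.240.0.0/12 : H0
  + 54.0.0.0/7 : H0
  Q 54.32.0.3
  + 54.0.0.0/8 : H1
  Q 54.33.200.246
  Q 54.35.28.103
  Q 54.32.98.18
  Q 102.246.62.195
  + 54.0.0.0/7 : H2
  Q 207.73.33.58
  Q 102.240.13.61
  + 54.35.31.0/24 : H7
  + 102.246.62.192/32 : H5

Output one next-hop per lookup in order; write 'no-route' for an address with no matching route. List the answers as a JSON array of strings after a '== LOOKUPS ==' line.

Process each operation:
  + 54.35.0.0/16 (H1) depth=16
  + 0.0.0.0/2 (H3) depth=2
  del 54.35.0.0/16 (clear depth 16)
  + 151.83.124.192/32 (H6) depth=32
  Q 151.83.124.192: descend 10010111010100110111110011000000 ; hops seen [H6] ; pick H6
  Q 151.83.124.194: descend 100101110101001101111100110000 ; hops seen [∅] ; pick no-route
  Q 254.121.136.199: descend 1 ; hops seen [∅] ; pick no-route
  Q 151.83.124.192: descend 10010111010100110111110011000000 ; hops seen [H6] ; pick H6
  Q 151.83.125.192: descend 10010111010100110111110 ; hops seen [∅] ; pick no-route
  + 54.35.28.0/22 (H7) depth=22
  Q 54.35.28.74: descend 0011011000100011000111 ; hops seen [H3,H7] ; pick H7
  + 151.83.112.0/20 (H6) depth=20
  + 54.32.0.0/12 (H5) depth=12
  del 151.83.124.192/32 (clear depth 32)
  + 102.246.62.192/27 (H2) depth=27
  + 54.35.0.0/17 (H5) depth=17
  + 0.0.0.0/0 (H4) depth=0
  Q 54.32.0.3: descend 00110110001000 ; hops seen [H4,H3,H5] ; pick H5
  Q 14.1.205.255: descend 00 ; hops seen [H4,H3] ; pick H3
  + 54.35.0.0/19 (H1) depth=19
  Q 102.246.62.194: descend 011001101111011000111110110 ; hops seen [H4,H2] ; pick H2
  del 54.35.0.0/19 (clear depth 19)
  + 151.83.124.0/24 (H1) depth=24
  + 102.240.0.0/12 (H0) depth=12
  + 54.0.0.0/7 (H0) depth=7
  Q 54.32.0.3: descend 00110110001000 ; hops seen [H4,H3,H0,H5] ; pick H5
  + 54.0.0.0/8 (H1) depth=8
  Q 54.33.200.246: descend 00110110001000 ; hops seen [H4,H3,H0,H1,H5] ; pick H5
  Q 54.35.28.103: descend 0011011000100011000111 ; hops seen [H4,H3,H0,H1,H5,H5,H7] ; pick H7
  Q 54.32.98.18: descend 00110110001000 ; hops seen [H4,H3,H0,H1,H5] ; pick H5
  Q 102.246.62.195: descend 011001101111011000111110110 ; hops seen [H4,H0,H2] ; pick H2
  + 54.0.0.0/7 (H2) depth=7
  Q 207.73.33.58: descend 1 ; hops seen [H4] ; pick H4
  Q 102.240.13.61: descend 0110011011110 ; hops seen [H4,H0] ; pick H0
  + 54.35.31.0/24 (H7) depth=24
  + 102.246.62.192/32 (H5) depth=32

== LOOKUPS ==
["H6","no-route","no-route","H6","no-route","H7","H5","H3","H2","H5","H5","H7","H5","H2","H4","H0"]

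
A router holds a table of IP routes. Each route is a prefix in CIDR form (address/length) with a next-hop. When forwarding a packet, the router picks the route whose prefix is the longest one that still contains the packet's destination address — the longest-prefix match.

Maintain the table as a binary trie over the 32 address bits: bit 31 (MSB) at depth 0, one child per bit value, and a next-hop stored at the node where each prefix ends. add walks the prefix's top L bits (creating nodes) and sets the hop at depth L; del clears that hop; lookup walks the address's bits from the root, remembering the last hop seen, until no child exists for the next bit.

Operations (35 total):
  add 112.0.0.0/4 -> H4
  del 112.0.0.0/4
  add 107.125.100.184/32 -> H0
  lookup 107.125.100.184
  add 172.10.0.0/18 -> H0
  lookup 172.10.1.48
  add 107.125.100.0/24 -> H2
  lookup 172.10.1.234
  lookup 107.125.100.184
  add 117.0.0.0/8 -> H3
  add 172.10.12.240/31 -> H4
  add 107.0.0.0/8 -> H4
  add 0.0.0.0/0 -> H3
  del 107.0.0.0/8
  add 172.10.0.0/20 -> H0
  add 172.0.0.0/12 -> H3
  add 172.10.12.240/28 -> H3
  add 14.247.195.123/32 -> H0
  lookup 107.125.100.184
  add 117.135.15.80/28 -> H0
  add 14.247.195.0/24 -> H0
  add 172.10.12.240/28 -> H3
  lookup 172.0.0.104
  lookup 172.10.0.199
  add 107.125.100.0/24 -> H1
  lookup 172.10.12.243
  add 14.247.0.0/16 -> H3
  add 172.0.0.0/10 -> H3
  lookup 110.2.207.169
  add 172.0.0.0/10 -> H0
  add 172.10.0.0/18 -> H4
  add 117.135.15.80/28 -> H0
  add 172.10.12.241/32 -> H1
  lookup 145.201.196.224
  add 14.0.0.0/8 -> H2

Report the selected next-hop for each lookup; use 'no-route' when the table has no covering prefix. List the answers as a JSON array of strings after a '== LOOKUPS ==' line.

Apply in order:
  add 112.0.0.0/4 -> H4 at depth 4
  - 112.0.0.0/4 clear@4
  add 107.125.100.184/32 -> H0 at depth 32
  ? 107.125.100.184  path d0:-→d1:-→d2:-→d3:-→d4:-→d5:-→d6:-→d7:-→d8:-→d9:-→d10:-→d11:-→d12:-→d13:-→d14:-→d15:-→d16:-→d17:-→d18:-→d19:-→d20:-→d21:-→d22:-→d23:-→d24:-→d25:-→d26:-→d27:-→d28:-→d29:-→d30:-→d31:-→d32:H0  best=H0
  add 172.10.0.0/18 -> H0 at depth 18
  ? 172.10.1.48  path d0:-→d1:-→d2:-→d3:-→d4:-→d5:-→d6:-→d7:-→d8:-→d9:-→d10:-→d11:-→d12:-→d13:-→d14:-→d15:-→d16:-→d17:-→d18:H0  best=H0
  add 107.125.100.0/24 -> H2 at depth 24
  ? 172.10.1.234  path d0:-→d1:-→d2:-→d3:-→d4:-→d5:-→d6:-→d7:-→d8:-→d9:-→d10:-→d11:-→d12:-→d13:-→d14:-→d15:-→d16:-→d17:-→d18:H0  best=H0
  ? 107.125.100.184  path d0:-→d1:-→d2:-→d3:-→d4:-→d5:-→d6:-→d7:-→d8:-→d9:-→d10:-→d11:-→d12:-→d13:-→d14:-→d15:-→d16:-→d17:-→d18:-→d19:-→d20:-→d21:-→d22:-→d23:-→d24:H2→d25:-→d26:-→d27:-→d28:-→d29:-→d30:-→d31:-→d32:H0  best=H0
  add 117.0.0.0/8 -> H3 at depth 8
  add 172.10.12.240/31 -> H4 at depth 31
  add 107.0.0.0/8 -> H4 at depth 8
  add 0.0.0.0/0 -> H3 at depth 0
  - 107.0.0.0/8 clear@8
  add 172.10.0.0/20 -> H0 at depth 20
  add 172.0.0.0/12 -> H3 at depth 12
  add 172.10.12.240/28 -> H3 at depth 28
  add 14.247.195.123/32 -> H0 at depth 32
  ? 107.125.100.184  path d0:H3→d1:-→d2:-→d3:-→d4:-→d5:-→d6:-→d7:-→d8:-→d9:-→d10:-→d11:-→d12:-→d13:-→d14:-→d15:-→d16:-→d17:-→d18:-→d19:-→d20:-→d21:-→d22:-→d23:-→d24:H2→d25:-→d26:-→d27:-→d28:-→d29:-→d30:-→d31:-→d32:H0  best=H0
  add 117.135.15.80/28 -> H0 at depth 28
  add 14.247.195.0/24 -> H0 at depth 24
  add 172.10.12.240/28 -> H3 at depth 28
  ? 172.0.0.104  path d0:H3→d1:-→d2:-→d3:-→d4:-→d5:-→d6:-→d7:-→d8:-→d9:-→d10:-→d11:-→d12:H3  best=H3
  ? 172.10.0.199  path d0:H3→d1:-→d2:-→d3:-→d4:-→d5:-→d6:-→d7:-→d8:-→d9:-→d10:-→d11:-→d12:H3→d13:-→d14:-→d15:-→d16:-→d17:-→d18:H0→d19:-→d20:H0  best=H0
  add 107.125.100.0/24 -> H1 at depth 24
  ? 172.10.12.243  path d0:H3→d1:-→d2:-→d3:-→d4:-→d5:-→d6:-→d7:-→d8:-→d9:-→d10:-→d11:-→d12:H3→d13:-→d14:-→d15:-→d16:-→d17:-→d18:H0→d19:-→d20:H0→d21:-→d22:-→d23:-→d24:-→d25:-→d26:-→d27:-→d28:H3→d29:-→d30:-  best=H3
  add 14.247.0.0/16 -> H3 at depth 16
  add 172.0.0.0/10 -> H3 at depth 10
  ? 110.2.207.169  path d0:H3→d1:-→d2:-→d3:-→d4:-→d5:-  best=H3
  add 172.0.0.0/10 -> H0 at depth 10
  add 172.10.0.0/18 -> H4 at depth 18
  add 117.135.15.80/28 -> H0 at depth 28
  add 172.10.12.241/32 -> H1 at depth 32
  ? 145.201.196.224  path d0:H3→d1:-→d2:-  best=H3
  add 14.0.0.0/8 -> H2 at depth 8

== LOOKUPS ==
["H0","H0","H0","H0","H0","H3","H0","H3","H3","H3"]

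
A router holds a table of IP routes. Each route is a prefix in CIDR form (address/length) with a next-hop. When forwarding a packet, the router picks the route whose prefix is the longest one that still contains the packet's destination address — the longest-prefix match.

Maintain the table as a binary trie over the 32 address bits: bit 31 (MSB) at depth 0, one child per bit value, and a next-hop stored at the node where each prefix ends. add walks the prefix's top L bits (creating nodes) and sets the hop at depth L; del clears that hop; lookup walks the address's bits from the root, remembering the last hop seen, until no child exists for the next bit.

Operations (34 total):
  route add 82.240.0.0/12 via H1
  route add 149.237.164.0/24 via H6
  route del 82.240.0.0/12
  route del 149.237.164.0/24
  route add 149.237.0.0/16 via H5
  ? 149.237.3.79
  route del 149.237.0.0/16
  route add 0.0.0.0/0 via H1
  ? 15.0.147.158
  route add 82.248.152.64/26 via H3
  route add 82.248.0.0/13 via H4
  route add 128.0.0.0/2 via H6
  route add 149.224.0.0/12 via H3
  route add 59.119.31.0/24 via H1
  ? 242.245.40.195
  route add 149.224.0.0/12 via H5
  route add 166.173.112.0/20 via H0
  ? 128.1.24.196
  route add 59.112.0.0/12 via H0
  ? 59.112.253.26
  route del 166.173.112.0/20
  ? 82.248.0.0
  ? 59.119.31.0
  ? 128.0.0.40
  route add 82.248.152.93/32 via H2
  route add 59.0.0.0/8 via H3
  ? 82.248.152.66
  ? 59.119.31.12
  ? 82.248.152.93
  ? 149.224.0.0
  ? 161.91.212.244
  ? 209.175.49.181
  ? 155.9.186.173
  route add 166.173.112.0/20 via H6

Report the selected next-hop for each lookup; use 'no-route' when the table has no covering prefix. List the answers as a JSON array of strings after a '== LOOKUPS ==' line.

Trace:
  add 82.240.0.0/12 -> H1 at depth 12
  add 149.237.164.0/24 -> H6 at depth 24
  del 82.240.0.0/12 (clear depth 12)
  del 149.237.164.0/24 (clear depth 24)
  add 149.237.0.0/16 -> H5 at depth 16
  lookup 149.237.3.79: bits 1001010111101101 walk d0:-→d1:-→d2:-→d3:-→d4:-→d5:-→d6:-→d7:-→d8:-→d9:-→d10:-→d11:-→d12:-→d13:-→d14:-→d15:-→d16:H5 -> H5
  del 149.237.0.0/16 (clear depth 16)
  add 0.0.0.0/0 -> H1 at depth 0
  lookup 15.0.147.158: bits 0 walk d0:H1→d1:- -> H1
  add 82.248.152.64/26 -> H3 at depth 26
  add 82.248.0.0/13 -> H4 at depth 13
  add 128.0.0.0/2 -> H6 at depth 2
  add 149.224.0.0/12 -> H3 at depth 12
  add 59.119.31.0/24 -> H1 at depth 24
  lookup 242.245.40.195: bits 1 walk d0:H1→d1:- -> H1
  add 149.224.0.0/12 -> H5 at depth 12
  add 166.173.112.0/20 -> H0 at depth 20
  lookup 128.1.24.196: bits 100 walk d0:H1→d1:-→d2:H6→d3:- -> H6
  add 59.112.0.0/12 -> H0 at depth 12
  lookup 59.112.253.26: bits 0011101101110 walk d0:H1→d1:-→d2:-→d3:-→d4:-→d5:-→d6:-→d7:-→d8:-→d9:-→d10:-→d11:-→d12:H0→d13:- -> H0
  del 166.173.112.0/20 (clear depth 20)
  lookup 82.248.0.0: bits 0101001011111000 walk d0:H1→d1:-→d2:-→d3:-→d4:-→d5:-→d6:-→d7:-→d8:-→d9:-→d10:-→d11:-→d12:-→d13:H4→d14:-→d15:-→d16:- -> H4
  lookup 59.119.31.0: bits 001110110111011100011111 walk d0:H1→d1:-→d2:-→d3:-→d4:-→d5:-→d6:-→d7:-→d8:-→d9:-→d10:-→d11:-→d12:H0→d13:-→d14:-→d15:-→d16:-→d17:-→d18:-→d19:-→d20:-→d21:-→d22:-→d23:-→d24:H1 -> H1
  lookup 128.0.0.40: bits 100 walk d0:H1→d1:-→d2:H6→d3:- -> H6
  add 82.248.152.93/32 -> H2 at depth 32
  add 59.0.0.0/8 -> H3 at depth 8
  lookup 82.248.152.66: bits 010100101111100010011000010 walk d0:H1→d1:-→d2:-→d3:-→d4:-→d5:-→d6:-→d7:-→d8:-→d9:-→d10:-→d11:-→d12:-→d13:H4→d14:-→d15:-→d16:-→d17:-→d18:-→d19:-→d20:-→d21:-→d22:-→d23:-→d24:-→d25:-→d26:H3→d27:- -> H3
  lookup 59.119.31.12: bits 001110110111011100011111 walk d0:H1→d1:-→d2:-→d3:-→d4:-→d5:-→d6:-→d7:-→d8:H3→d9:-→d10:-→d11:-→d12:H0→d13:-→d14:-→d15:-→d16:-→d17:-→d18:-→d19:-→d20:-→d21:-→d22:-→d23:-→d24:H1 -> H1
  lookup 82.248.152.93: bits 01010010111110001001100001011101 walk d0:H1→d1:-→d2:-→d3:-→d4:-→d5:-→d6:-→d7:-→d8:-→d9:-→d10:-→d11:-→d12:-→d13:H4→d14:-→d15:-→d16:-→d17:-→d18:-→d19:-→d20:-→d21:-→d22:-→d23:-→d24:-→d25:-→d26:H3→d27:-→d28:-→d29:-→d30:-→d31:-→d32:H2 -> H2
  lookup 149.224.0.0: bits 100101011110 walk d0:H1→d1:-→d2:H6→d3:-→d4:-→d5:-→d6:-→d7:-→d8:-→d9:-→d10:-→d11:-→d12:H5 -> H5
  lookup 161.91.212.244: bits 10100 walk d0:H1→d1:-→d2:H6→d3:-→d4:-→d5:- -> H6
  lookup 209.175.49.181: bits 1 walk d0:H1→d1:- -> H1
  lookup 155.9.186.173: bits 1001 walk d0:H1→d1:-→d2:H6→d3:-→d4:- -> H6
  add 166.173.112.0/20 -> H6 at depth 20

== LOOKUPS ==
["H5","H1","H1","H6","H0","H4","H1","H6","H3","H1","H2","H5","H6","H1","H6"]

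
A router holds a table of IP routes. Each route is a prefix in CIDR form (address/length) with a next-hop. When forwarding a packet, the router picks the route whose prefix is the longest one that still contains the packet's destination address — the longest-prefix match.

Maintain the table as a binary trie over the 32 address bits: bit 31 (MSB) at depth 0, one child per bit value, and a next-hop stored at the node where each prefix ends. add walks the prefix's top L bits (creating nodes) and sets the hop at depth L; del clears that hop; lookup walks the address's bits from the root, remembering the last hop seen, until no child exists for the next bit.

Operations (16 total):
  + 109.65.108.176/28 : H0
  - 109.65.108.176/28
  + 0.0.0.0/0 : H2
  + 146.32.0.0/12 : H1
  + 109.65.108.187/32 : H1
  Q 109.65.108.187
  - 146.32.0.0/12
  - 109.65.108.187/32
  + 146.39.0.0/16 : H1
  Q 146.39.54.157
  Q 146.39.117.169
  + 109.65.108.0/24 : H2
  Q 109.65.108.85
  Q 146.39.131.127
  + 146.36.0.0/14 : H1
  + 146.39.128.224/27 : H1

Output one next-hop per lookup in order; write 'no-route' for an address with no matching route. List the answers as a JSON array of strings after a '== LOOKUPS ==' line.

Process each operation:
  + 109.65.108.176/28 (H0) depth=28
  - 109.65.108.176/28 clear@28
  + 0.0.0.0/0 (H2) depth=0
  + 146.32.0.0/12 (H1) depth=12
  + 109.65.108.187/32 (H1) depth=32
  Q 109.65.108.187: descend 01101101010000010110110010111011 ; hops seen [H2,H1] ; pick H1
  - 146.32.0.0/12 clear@12
  - 109.65.108.187/32 clear@32
  + 146.39.0.0/16 (H1) depth=16
  Q 146.39.54.157: descend 1001001000100111 ; hops seen [H2,H1] ; pick H1
  Q 146.39.117.169: descend 1001001000100111 ; hops seen [H2,H1] ; pick H1
  + 109.65.108.0/24 (H2) depth=24
  Q 109.65.108.85: descend 011011010100000101101100 ; hops seen [H2,H2] ; pick H2
  Q 146.39.131.127: descend 1001001000100111 ; hops seen [H2,H1] ; pick H1
  + 146.36.0.0/14 (H1) depth=14
  + 146.39.128.224/27 (H1) depth=27

== LOOKUPS ==
["H1","H1","H1","H2","H1"]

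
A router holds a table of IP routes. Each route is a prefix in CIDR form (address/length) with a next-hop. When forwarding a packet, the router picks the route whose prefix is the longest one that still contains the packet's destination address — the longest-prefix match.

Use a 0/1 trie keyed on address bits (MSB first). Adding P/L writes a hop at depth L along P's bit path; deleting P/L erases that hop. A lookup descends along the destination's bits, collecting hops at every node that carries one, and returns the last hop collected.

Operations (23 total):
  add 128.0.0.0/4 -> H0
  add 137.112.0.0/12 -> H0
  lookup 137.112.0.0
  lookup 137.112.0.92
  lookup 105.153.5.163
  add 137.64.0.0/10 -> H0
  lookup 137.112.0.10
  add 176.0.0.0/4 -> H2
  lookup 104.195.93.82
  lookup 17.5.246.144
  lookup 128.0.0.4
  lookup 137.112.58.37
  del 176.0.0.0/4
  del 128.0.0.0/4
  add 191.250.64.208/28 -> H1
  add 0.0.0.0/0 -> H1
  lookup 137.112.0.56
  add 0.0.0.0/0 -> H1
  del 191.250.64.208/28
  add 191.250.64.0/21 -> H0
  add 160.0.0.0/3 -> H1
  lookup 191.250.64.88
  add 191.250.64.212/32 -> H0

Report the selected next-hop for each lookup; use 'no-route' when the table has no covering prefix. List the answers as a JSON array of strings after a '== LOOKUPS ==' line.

Trace:
  + 128.0.0.0/4 (H0) depth=4
  + 137.112.0.0/12 (H0) depth=12
  Q 137.112.0.0: descend 100010010111 ; hops seen [H0,H0] ; pick H0
  Q 137.112.0.92: descend 100010010111 ; hops seen [H0,H0] ; pick H0
  Q 105.153.5.163: descend ε ; hops seen [∅] ; pick no-route
  + 137.64.0.0/10 (H0) depth=10
  Q 137.112.0.10: descend 100010010111 ; hops seen [H0,H0,H0] ; pick H0
  + 176.0.0.0/4 (H2) depth=4
  Q 104.195.93.82: descend ε ; hops seen [∅] ; pick no-route
  Q 17.5.246.144: descend ε ; hops seen [∅] ; pick no-route
  Q 128.0.0.4: descend 1000 ; hops seen [H0] ; pick H0
  Q 137.112.58.37: descend 100010010111 ; hops seen [H0,H0,H0] ; pick H0
  del 176.0.0.0/4 (clear depth 4)
  del 128.0.0.0/4 (clear depth 4)
  + 191.250.64.208/28 (H1) depth=28
  + 0.0.0.0/0 (H1) depth=0
  Q 137.112.0.56: descend 100010010111 ; hops seen [H1,H0,H0] ; pick H0
  + 0.0.0.0/0 (H1) depth=0
  del 191.250.64.208/28 (clear depth 28)
  + 191.250.64.0/21 (H0) depth=21
  + 160.0.0.0/3 (H1) depth=3
  Q 191.250.64.88: descend 101111111111101001000000 ; hops seen [H1,H1,H0] ; pick H0
  + 191.250.64.212/32 (H0) depth=32

== LOOKUPS ==
["H0","H0","no-route","H0","no-route","no-route","H0","H0","H0","H0"]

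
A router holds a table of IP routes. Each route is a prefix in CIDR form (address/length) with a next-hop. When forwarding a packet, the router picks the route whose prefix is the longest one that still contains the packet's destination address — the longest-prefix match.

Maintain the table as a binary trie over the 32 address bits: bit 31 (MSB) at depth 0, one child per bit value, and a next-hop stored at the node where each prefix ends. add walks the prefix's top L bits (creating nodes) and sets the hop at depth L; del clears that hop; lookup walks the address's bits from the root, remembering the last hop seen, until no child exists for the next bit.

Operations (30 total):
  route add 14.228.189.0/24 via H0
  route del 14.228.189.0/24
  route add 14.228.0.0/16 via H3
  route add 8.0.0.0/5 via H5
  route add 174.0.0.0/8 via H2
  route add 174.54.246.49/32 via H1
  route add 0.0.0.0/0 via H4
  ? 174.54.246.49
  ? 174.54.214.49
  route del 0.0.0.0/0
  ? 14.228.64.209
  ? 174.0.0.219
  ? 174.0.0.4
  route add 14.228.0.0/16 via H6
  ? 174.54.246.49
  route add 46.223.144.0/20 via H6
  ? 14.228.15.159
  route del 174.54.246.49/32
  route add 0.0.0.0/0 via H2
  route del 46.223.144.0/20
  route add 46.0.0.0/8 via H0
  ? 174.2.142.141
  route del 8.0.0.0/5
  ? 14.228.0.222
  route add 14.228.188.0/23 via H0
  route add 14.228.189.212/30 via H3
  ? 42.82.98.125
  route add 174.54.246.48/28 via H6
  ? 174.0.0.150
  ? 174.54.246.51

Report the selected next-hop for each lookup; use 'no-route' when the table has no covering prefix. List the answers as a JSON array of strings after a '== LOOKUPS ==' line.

Process each operation:
  + 14.228.189.0/24 (H0) depth=24
  del 14.228.189.0/24 (clear depth 24)
  + 14.228.0.0/16 (H3) depth=16
  + 8.0.0.0/5 (H5) depth=5
  + 174.0.0.0/8 (H2) depth=8
  + 174.54.246.49/32 (H1) depth=32
  + 0.0.0.0/0 (H4) depth=0
  ? 174.54.246.49  path d0:H4→d1:-→d2:-→d3:-→d4:-→d5:-→d6:-→d7:-→d8:H2→d9:-→d10:-→d11:-→d12:-→d13:-→d14:-→d15:-→d16:-→d17:-→d18:-→d19:-→d20:-→d21:-→d22:-→d23:-→d24:-→d25:-→d26:-→d27:-→d28:-→d29:-→d30:-→d31:-→d32:H1  best=H1
  ? 174.54.214.49  path d0:H4→d1:-→d2:-→d3:-→d4:-→d5:-→d6:-→d7:-→d8:H2→d9:-→d10:-→d11:-→d12:-→d13:-→d14:-→d15:-→d16:-→d17:-→d18:-  best=H2
  del 0.0.0.0/0 (clear depth 0)
  ? 14.228.64.209  path d0:-→d1:-→d2:-→d3:-→d4:-→d5:H5→d6:-→d7:-→d8:-→d9:-→d10:-→d11:-→d12:-→d13:-→d14:-→d15:-→d16:H3  best=H3
  ? 174.0.0.219  path d0:-→d1:-→d2:-→d3:-→d4:-→d5:-→d6:-→d7:-→d8:H2→d9:-→d10:-  best=H2
  ? 174.0.0.4  path d0:-→d1:-→d2:-→d3:-→d4:-→d5:-→d6:-→d7:-→d8:H2→d9:-→d10:-  best=H2
  + 14.228.0.0/16 (H6) depth=16
  ? 174.54.246.49  path d0:-→d1:-→d2:-→d3:-→d4:-→d5:-→d6:-→d7:-→d8:H2→d9:-→d10:-→d11:-→d12:-→d13:-→d14:-→d15:-→d16:-→d17:-→d18:-→d19:-→d20:-→d21:-→d22:-→d23:-→d24:-→d25:-→d26:-→d27:-→d28:-→d29:-→d30:-→d31:-→d32:H1  best=H1
  + 46.223.144.0/20 (H6) depth=20
  ? 14.228.15.159  path d0:-→d1:-→d2:-→d3:-→d4:-→d5:H5→d6:-→d7:-→d8:-→d9:-→d10:-→d11:-→d12:-→d13:-→d14:-→d15:-→d16:H6  best=H6
  del 174.54.246.49/32 (clear depth 32)
  + 0.0.0.0/0 (H2) depth=0
  del 46.223.144.0/20 (clear depth 20)
  + 46.0.0.0/8 (H0) depth=8
  ? 174.2.142.141  path d0:H2→d1:-→d2:-→d3:-→d4:-→d5:-→d6:-→d7:-→d8:H2→d9:-→d10:-  best=H2
  del 8.0.0.0/5 (clear depth 5)
  ? 14.228.0.222  path d0:H2→d1:-→d2:-→d3:-→d4:-→d5:-→d6:-→d7:-→d8:-→d9:-→d10:-→d11:-→d12:-→d13:-→d14:-→d15:-→d16:H6  best=H6
  + 14.228.188.0/23 (H0) depth=23
  + 14.228.189.212/30 (H3) depth=30
  ? 42.82.98.125  path d0:H2→d1:-→d2:-→d3:-→d4:-→d5:-  best=H2
  + 174.54.246.48/28 (H6) depth=28
  ? 174.0.0.150  path d0:H2→d1:-→d2:-→d3:-→d4:-→d5:-→d6:-→d7:-→d8:H2→d9:-→d10:-  best=H2
  ? 174.54.246.51  path d0:H2→d1:-→d2:-→d3:-→d4:-→d5:-→d6:-→d7:-→d8:H2→d9:-→d10:-→d11:-→d12:-→d13:-→d14:-→d15:-→d16:-→d17:-→d18:-→d19:-→d20:-→d21:-→d22:-→d23:-→d24:-→d25:-→d26:-→d27:-→d28:H6→d29:-→d30:-  best=H6

== LOOKUPS ==
["H1","H2","H3","H2","H2","H1","H6","H2","H6","H2","H2","H6"]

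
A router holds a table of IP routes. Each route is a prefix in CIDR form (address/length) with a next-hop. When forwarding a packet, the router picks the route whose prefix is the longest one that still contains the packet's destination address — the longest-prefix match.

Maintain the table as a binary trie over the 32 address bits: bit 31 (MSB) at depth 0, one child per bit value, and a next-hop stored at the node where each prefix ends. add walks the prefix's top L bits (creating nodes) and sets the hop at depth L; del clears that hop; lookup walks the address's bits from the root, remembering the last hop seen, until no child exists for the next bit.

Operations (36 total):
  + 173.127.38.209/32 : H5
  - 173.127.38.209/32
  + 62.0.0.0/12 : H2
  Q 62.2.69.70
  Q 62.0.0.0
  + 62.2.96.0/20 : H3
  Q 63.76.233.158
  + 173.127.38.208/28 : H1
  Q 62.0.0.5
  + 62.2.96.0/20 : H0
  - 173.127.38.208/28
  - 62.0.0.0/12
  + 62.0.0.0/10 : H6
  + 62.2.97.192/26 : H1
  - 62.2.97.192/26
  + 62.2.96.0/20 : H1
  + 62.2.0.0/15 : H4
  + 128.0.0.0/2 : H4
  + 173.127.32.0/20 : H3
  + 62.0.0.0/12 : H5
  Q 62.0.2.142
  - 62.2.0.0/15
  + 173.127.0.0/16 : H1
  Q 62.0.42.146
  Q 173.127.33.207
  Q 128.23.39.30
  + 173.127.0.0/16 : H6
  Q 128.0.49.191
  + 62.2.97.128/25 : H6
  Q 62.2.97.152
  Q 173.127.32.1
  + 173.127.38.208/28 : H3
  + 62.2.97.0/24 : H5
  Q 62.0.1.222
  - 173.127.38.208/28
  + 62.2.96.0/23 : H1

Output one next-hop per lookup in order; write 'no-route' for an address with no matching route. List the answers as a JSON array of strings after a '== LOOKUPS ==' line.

Process each operation:
  add 173.127.38.209/32 -> H5 at depth 32
  - 173.127.38.209/32 clear@32
  add 62.0.0.0/12 -> H2 at depth 12
  Q 62.2.69.70: descend 001111100000 ; hops seen [H2] ; pick H2
  Q 62.0.0.0: descend 001111100000 ; hops seen [H2] ; pick H2
  add 62.2.96.0/20 -> H3 at depth 20
  Q 63.76.233.158: descend 0011111 ; hops seen [∅] ; pick no-route
  add 173.127.38.208/28 -> H1 at depth 28
  Q 62.0.0.5: descend 00111110000000 ; hops seen [H2] ; pick H2
  add 62.2.96.0/20 -> H0 at depth 20
  - 173.127.38.208/28 clear@28
  - 62.0.0.0/12 clear@12
  add 62.0.0.0/10 -> H6 at depth 10
  add 62.2.97.192/26 -> H1 at depth 26
  - 62.2.97.192/26 clear@26
  add 62.2.96.0/20 -> H1 at depth 20
  add 62.2.0.0/15 -> H4 at depth 15
  add 128.0.0.0/2 -> H4 at depth 2
  add 173.127.32.0/20 -> H3 at depth 20
  add 62.0.0.0/12 -> H5 at depth 12
  Q 62.0.2.142: descend 00111110000000 ; hops seen [H6,H5] ; pick H5
  - 62.2.0.0/15 clear@15
  add 173.127.0.0/16 -> H1 at depth 16
  Q 62.0.42.146: descend 00111110000000 ; hops seen [H6,H5] ; pick H5
  Q 173.127.33.207: descend 101011010111111100100 ; hops seen [H4,H1,H3] ; pick H3
  Q 128.23.39.30: descend 10 ; hops seen [H4] ; pick H4
  add 173.127.0.0/16 -> H6 at depth 16
  Q 128.0.49.191: descend 10 ; hops seen [H4] ; pick H4
  add 62.2.97.128/25 -> H6 at depth 25
  Q 62.2.97.152: descend 0011111000000010011000011 ; hops seen [H6,H5,H1,H6] ; pick H6
  Q 173.127.32.1: descend 101011010111111100100 ; hops seen [H4,H6,H3] ; pick H3
  add 173.127.38.208/28 -> H3 at depth 28
  add 62.2.97.0/24 -> H5 at depth 24
  Q 62.0.1.222: descend 00111110000000 ; hops seen [H6,H5] ; pick H5
  - 173.127.38.208/28 clear@28
  add 62.2.96.0/23 -> H1 at depth 23

== LOOKUPS ==
["H2","H2","no-route","H2","H5","H5","H3","H4","H4","H6","H3","H5"]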